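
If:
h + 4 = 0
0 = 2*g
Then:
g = 0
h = -4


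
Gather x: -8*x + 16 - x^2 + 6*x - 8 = -x^2 - 2*x + 8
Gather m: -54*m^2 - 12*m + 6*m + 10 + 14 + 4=-54*m^2 - 6*m + 28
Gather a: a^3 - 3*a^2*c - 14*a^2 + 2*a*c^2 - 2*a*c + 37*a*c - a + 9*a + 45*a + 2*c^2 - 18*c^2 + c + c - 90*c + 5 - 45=a^3 + a^2*(-3*c - 14) + a*(2*c^2 + 35*c + 53) - 16*c^2 - 88*c - 40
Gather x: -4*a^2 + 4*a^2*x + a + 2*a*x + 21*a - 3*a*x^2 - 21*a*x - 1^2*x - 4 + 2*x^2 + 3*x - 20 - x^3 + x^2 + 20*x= -4*a^2 + 22*a - x^3 + x^2*(3 - 3*a) + x*(4*a^2 - 19*a + 22) - 24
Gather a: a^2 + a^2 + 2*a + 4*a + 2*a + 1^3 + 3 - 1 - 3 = 2*a^2 + 8*a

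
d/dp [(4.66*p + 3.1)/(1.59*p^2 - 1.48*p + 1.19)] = (-7.4094*p^2 - 9.858*p + 10.1334)/(2.5281*p^4 - 4.7064*p^3 + 5.9746*p^2 - 3.5224*p + 1.4161)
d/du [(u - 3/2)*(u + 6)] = 2*u + 9/2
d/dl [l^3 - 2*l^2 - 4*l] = 3*l^2 - 4*l - 4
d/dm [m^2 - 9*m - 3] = 2*m - 9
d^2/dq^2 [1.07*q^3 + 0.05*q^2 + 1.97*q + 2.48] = 6.42*q + 0.1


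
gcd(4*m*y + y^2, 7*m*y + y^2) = y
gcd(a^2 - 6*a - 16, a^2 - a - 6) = a + 2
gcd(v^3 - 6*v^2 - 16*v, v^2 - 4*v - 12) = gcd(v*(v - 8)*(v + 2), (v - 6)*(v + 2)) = v + 2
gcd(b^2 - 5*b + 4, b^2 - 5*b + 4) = b^2 - 5*b + 4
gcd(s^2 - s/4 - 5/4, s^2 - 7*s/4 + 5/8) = s - 5/4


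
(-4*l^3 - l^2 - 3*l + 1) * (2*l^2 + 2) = -8*l^5 - 2*l^4 - 14*l^3 - 6*l + 2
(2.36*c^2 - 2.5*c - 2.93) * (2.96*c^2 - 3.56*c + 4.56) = 6.9856*c^4 - 15.8016*c^3 + 10.9888*c^2 - 0.969199999999997*c - 13.3608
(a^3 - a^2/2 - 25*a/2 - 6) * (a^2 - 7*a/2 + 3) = a^5 - 4*a^4 - 31*a^3/4 + 145*a^2/4 - 33*a/2 - 18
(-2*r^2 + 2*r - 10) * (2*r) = -4*r^3 + 4*r^2 - 20*r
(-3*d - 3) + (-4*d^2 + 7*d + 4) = -4*d^2 + 4*d + 1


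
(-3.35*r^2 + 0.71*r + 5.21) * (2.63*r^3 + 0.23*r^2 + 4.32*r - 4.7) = -8.8105*r^5 + 1.0968*r^4 - 0.606400000000002*r^3 + 20.0105*r^2 + 19.1702*r - 24.487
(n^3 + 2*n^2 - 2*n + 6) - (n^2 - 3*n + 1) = n^3 + n^2 + n + 5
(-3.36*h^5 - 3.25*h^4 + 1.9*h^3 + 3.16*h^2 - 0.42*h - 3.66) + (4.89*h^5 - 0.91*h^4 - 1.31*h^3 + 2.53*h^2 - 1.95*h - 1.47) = 1.53*h^5 - 4.16*h^4 + 0.59*h^3 + 5.69*h^2 - 2.37*h - 5.13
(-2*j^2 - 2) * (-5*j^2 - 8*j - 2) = 10*j^4 + 16*j^3 + 14*j^2 + 16*j + 4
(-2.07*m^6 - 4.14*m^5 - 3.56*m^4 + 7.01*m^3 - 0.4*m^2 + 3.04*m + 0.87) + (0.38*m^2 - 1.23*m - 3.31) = -2.07*m^6 - 4.14*m^5 - 3.56*m^4 + 7.01*m^3 - 0.02*m^2 + 1.81*m - 2.44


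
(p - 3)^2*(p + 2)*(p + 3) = p^4 - p^3 - 15*p^2 + 9*p + 54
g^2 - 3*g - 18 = (g - 6)*(g + 3)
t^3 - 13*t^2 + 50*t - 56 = (t - 7)*(t - 4)*(t - 2)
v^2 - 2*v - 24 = (v - 6)*(v + 4)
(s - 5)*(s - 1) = s^2 - 6*s + 5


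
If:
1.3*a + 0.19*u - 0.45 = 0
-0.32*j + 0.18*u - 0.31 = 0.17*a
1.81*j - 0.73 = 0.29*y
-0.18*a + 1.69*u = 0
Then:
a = 0.34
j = -1.13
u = 0.04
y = -9.57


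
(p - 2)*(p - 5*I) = p^2 - 2*p - 5*I*p + 10*I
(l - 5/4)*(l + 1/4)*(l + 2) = l^3 + l^2 - 37*l/16 - 5/8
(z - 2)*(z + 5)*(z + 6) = z^3 + 9*z^2 + 8*z - 60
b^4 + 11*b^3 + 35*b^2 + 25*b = b*(b + 1)*(b + 5)^2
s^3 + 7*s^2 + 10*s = s*(s + 2)*(s + 5)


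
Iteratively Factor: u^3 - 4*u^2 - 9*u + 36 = (u + 3)*(u^2 - 7*u + 12) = (u - 4)*(u + 3)*(u - 3)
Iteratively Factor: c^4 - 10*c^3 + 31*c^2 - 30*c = (c - 5)*(c^3 - 5*c^2 + 6*c) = c*(c - 5)*(c^2 - 5*c + 6) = c*(c - 5)*(c - 2)*(c - 3)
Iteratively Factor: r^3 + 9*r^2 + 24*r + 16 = (r + 4)*(r^2 + 5*r + 4) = (r + 1)*(r + 4)*(r + 4)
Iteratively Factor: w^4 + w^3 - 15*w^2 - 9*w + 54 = (w - 2)*(w^3 + 3*w^2 - 9*w - 27) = (w - 3)*(w - 2)*(w^2 + 6*w + 9) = (w - 3)*(w - 2)*(w + 3)*(w + 3)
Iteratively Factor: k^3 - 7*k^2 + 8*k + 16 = (k - 4)*(k^2 - 3*k - 4) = (k - 4)^2*(k + 1)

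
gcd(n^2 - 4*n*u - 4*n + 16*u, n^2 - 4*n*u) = -n + 4*u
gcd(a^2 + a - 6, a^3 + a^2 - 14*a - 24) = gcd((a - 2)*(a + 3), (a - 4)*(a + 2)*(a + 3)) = a + 3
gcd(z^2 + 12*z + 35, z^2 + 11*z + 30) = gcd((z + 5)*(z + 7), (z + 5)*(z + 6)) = z + 5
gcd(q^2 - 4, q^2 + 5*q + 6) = q + 2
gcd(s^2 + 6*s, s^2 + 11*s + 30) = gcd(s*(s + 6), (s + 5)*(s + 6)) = s + 6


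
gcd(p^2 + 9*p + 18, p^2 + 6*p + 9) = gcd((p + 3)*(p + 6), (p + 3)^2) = p + 3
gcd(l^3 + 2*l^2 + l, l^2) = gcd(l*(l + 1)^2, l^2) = l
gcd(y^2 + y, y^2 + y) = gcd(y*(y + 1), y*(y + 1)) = y^2 + y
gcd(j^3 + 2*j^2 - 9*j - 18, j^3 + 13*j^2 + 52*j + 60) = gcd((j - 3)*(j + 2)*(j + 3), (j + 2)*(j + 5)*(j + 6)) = j + 2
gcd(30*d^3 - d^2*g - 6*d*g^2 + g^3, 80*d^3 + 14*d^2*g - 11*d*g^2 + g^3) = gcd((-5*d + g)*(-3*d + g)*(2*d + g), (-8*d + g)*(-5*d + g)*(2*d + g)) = 10*d^2 + 3*d*g - g^2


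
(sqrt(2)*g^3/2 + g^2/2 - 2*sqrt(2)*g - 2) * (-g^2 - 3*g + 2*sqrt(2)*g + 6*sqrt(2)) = -sqrt(2)*g^5/2 - 3*sqrt(2)*g^4/2 + 3*g^4/2 + 3*sqrt(2)*g^3 + 9*g^3/2 - 6*g^2 + 9*sqrt(2)*g^2 - 18*g - 4*sqrt(2)*g - 12*sqrt(2)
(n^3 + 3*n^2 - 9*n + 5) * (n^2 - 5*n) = n^5 - 2*n^4 - 24*n^3 + 50*n^2 - 25*n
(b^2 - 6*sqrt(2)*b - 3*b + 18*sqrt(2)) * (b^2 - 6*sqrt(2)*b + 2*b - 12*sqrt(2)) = b^4 - 12*sqrt(2)*b^3 - b^3 + 12*sqrt(2)*b^2 + 66*b^2 - 72*b + 72*sqrt(2)*b - 432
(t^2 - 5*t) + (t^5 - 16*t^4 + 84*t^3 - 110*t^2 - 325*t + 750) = t^5 - 16*t^4 + 84*t^3 - 109*t^2 - 330*t + 750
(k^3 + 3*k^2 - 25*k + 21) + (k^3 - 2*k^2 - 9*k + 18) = 2*k^3 + k^2 - 34*k + 39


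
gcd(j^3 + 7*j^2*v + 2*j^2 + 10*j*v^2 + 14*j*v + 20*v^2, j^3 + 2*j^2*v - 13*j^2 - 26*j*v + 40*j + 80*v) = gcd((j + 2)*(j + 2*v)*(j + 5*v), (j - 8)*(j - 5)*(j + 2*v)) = j + 2*v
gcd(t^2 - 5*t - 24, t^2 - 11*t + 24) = t - 8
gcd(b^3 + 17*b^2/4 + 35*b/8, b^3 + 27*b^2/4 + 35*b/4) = b^2 + 7*b/4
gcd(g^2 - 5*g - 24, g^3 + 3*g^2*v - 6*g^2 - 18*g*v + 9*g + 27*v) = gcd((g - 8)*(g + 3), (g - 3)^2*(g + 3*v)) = 1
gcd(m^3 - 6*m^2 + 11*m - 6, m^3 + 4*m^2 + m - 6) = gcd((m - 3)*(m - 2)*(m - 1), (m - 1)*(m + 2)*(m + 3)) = m - 1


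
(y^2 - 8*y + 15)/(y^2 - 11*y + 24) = (y - 5)/(y - 8)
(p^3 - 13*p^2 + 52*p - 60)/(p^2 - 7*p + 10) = p - 6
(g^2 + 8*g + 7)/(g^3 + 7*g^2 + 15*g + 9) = (g + 7)/(g^2 + 6*g + 9)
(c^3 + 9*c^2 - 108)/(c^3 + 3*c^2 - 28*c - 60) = (c^2 + 3*c - 18)/(c^2 - 3*c - 10)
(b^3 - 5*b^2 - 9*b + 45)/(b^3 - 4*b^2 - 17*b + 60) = (b + 3)/(b + 4)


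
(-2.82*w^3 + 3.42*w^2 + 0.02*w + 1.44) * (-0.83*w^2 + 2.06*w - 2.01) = 2.3406*w^5 - 8.6478*w^4 + 12.6968*w^3 - 8.0282*w^2 + 2.9262*w - 2.8944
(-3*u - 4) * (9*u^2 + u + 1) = -27*u^3 - 39*u^2 - 7*u - 4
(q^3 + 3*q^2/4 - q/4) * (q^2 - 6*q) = q^5 - 21*q^4/4 - 19*q^3/4 + 3*q^2/2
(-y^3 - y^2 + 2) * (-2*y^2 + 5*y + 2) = 2*y^5 - 3*y^4 - 7*y^3 - 6*y^2 + 10*y + 4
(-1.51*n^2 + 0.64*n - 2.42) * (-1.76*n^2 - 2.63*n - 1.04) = 2.6576*n^4 + 2.8449*n^3 + 4.1464*n^2 + 5.699*n + 2.5168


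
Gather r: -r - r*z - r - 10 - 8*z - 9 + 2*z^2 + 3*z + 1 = r*(-z - 2) + 2*z^2 - 5*z - 18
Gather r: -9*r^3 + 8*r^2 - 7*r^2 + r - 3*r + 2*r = -9*r^3 + r^2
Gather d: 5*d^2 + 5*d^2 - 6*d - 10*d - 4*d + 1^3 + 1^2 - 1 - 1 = 10*d^2 - 20*d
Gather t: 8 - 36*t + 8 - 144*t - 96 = -180*t - 80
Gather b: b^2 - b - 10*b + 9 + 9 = b^2 - 11*b + 18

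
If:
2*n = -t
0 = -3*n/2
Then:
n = 0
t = 0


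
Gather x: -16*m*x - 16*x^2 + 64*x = -16*x^2 + x*(64 - 16*m)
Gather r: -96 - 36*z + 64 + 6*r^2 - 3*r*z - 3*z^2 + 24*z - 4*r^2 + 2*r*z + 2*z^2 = 2*r^2 - r*z - z^2 - 12*z - 32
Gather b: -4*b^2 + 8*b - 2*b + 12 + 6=-4*b^2 + 6*b + 18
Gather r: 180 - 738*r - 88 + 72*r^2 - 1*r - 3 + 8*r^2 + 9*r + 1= 80*r^2 - 730*r + 90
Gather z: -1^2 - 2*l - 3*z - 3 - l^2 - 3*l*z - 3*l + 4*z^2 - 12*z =-l^2 - 5*l + 4*z^2 + z*(-3*l - 15) - 4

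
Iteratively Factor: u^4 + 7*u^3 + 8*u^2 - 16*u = (u - 1)*(u^3 + 8*u^2 + 16*u) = (u - 1)*(u + 4)*(u^2 + 4*u) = u*(u - 1)*(u + 4)*(u + 4)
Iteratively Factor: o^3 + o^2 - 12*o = (o + 4)*(o^2 - 3*o) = o*(o + 4)*(o - 3)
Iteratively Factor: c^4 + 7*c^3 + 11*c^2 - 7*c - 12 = (c + 4)*(c^3 + 3*c^2 - c - 3) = (c + 1)*(c + 4)*(c^2 + 2*c - 3) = (c - 1)*(c + 1)*(c + 4)*(c + 3)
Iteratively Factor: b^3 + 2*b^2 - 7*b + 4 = (b + 4)*(b^2 - 2*b + 1) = (b - 1)*(b + 4)*(b - 1)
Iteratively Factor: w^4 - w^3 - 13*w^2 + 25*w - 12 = (w - 1)*(w^3 - 13*w + 12) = (w - 1)*(w + 4)*(w^2 - 4*w + 3) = (w - 1)^2*(w + 4)*(w - 3)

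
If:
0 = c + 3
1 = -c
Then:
No Solution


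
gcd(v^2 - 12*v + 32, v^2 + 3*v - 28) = v - 4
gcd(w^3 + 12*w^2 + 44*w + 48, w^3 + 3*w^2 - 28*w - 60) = w^2 + 8*w + 12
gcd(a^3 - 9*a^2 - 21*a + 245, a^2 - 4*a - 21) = a - 7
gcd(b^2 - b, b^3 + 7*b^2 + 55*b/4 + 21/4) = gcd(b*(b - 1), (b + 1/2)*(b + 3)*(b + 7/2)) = 1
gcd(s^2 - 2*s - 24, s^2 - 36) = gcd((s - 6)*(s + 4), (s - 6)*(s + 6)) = s - 6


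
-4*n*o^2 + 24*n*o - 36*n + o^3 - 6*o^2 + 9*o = (-4*n + o)*(o - 3)^2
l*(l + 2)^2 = l^3 + 4*l^2 + 4*l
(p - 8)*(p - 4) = p^2 - 12*p + 32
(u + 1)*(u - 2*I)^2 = u^3 + u^2 - 4*I*u^2 - 4*u - 4*I*u - 4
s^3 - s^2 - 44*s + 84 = (s - 6)*(s - 2)*(s + 7)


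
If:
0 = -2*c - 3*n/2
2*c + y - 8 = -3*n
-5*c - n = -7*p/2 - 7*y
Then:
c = y/2 - 4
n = 16/3 - 2*y/3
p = -31*y/21 - 88/21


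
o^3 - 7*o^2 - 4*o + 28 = (o - 7)*(o - 2)*(o + 2)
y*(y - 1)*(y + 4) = y^3 + 3*y^2 - 4*y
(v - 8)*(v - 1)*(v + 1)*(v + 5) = v^4 - 3*v^3 - 41*v^2 + 3*v + 40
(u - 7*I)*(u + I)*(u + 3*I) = u^3 - 3*I*u^2 + 25*u + 21*I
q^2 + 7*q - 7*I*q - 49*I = (q + 7)*(q - 7*I)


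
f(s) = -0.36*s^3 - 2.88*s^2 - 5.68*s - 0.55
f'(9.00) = -145.00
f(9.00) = -547.39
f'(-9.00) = -41.32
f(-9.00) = 79.73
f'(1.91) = -20.62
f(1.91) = -24.41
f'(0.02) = -5.80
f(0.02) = -0.66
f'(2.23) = -23.90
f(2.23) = -31.53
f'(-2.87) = 1.96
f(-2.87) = 0.54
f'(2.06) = -22.13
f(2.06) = -27.62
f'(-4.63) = -2.16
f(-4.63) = -0.26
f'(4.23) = -49.37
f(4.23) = -103.36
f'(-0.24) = -4.36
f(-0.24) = 0.65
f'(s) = -1.08*s^2 - 5.76*s - 5.68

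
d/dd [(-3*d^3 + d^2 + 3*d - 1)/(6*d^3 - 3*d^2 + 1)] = (3*d^4 - 36*d^3 + 18*d^2 - 4*d + 3)/(36*d^6 - 36*d^5 + 9*d^4 + 12*d^3 - 6*d^2 + 1)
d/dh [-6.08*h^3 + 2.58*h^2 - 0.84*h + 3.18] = -18.24*h^2 + 5.16*h - 0.84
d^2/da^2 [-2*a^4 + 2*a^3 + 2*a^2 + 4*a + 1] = -24*a^2 + 12*a + 4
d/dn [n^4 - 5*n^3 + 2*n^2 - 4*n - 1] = 4*n^3 - 15*n^2 + 4*n - 4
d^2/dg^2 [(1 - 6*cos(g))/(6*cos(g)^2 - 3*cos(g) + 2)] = 3*(-162*(1 - cos(2*g))^2*cos(g) + 3*(1 - cos(2*g))^2 + 249*cos(g)/2 - 73*cos(2*g)/2 - 153*cos(3*g)/2 + 36*cos(5*g) - 45/2)/(3*cos(g) - 3*cos(2*g) - 5)^3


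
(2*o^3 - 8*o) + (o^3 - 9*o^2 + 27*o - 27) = 3*o^3 - 9*o^2 + 19*o - 27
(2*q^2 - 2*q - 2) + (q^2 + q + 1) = 3*q^2 - q - 1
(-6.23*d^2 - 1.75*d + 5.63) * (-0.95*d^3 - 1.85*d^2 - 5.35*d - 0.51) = 5.9185*d^5 + 13.188*d^4 + 31.2195*d^3 + 2.1243*d^2 - 29.228*d - 2.8713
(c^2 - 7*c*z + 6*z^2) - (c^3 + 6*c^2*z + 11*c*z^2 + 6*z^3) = -c^3 - 6*c^2*z + c^2 - 11*c*z^2 - 7*c*z - 6*z^3 + 6*z^2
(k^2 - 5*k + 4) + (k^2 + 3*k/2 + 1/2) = 2*k^2 - 7*k/2 + 9/2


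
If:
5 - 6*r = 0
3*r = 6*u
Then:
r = 5/6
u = 5/12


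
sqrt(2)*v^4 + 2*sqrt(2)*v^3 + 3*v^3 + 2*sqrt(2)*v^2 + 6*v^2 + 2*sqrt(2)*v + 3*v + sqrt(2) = (v + 1)^2*(v + sqrt(2))*(sqrt(2)*v + 1)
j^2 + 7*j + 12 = (j + 3)*(j + 4)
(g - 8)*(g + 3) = g^2 - 5*g - 24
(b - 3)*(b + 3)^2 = b^3 + 3*b^2 - 9*b - 27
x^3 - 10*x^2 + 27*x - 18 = (x - 6)*(x - 3)*(x - 1)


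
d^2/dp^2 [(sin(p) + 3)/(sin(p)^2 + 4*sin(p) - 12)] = (-9*sin(p)^5 - 8*sin(p)^4 - 222*sin(p)^2 - 437*sin(p)/2 + 24*sin(3*p) + sin(5*p)/2 + 264)/((sin(p) - 2)^3*(sin(p) + 6)^3)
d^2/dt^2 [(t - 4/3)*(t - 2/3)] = 2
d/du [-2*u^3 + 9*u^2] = 6*u*(3 - u)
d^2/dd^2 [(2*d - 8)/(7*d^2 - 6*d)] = 4*(49*d^3 - 588*d^2 + 504*d - 144)/(d^3*(343*d^3 - 882*d^2 + 756*d - 216))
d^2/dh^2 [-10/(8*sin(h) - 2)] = 20*(4*sin(h)^2 + sin(h) - 8)/(4*sin(h) - 1)^3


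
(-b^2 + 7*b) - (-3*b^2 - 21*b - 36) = 2*b^2 + 28*b + 36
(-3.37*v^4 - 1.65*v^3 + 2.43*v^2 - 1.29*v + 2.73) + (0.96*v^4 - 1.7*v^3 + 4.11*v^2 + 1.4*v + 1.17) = -2.41*v^4 - 3.35*v^3 + 6.54*v^2 + 0.11*v + 3.9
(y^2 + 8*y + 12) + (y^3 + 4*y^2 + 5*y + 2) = y^3 + 5*y^2 + 13*y + 14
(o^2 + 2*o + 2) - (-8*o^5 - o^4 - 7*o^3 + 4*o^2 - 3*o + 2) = 8*o^5 + o^4 + 7*o^3 - 3*o^2 + 5*o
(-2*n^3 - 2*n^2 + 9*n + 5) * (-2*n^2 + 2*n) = 4*n^5 - 22*n^3 + 8*n^2 + 10*n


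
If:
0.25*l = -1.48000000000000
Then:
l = -5.92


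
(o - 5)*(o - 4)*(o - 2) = o^3 - 11*o^2 + 38*o - 40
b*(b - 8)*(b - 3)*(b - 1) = b^4 - 12*b^3 + 35*b^2 - 24*b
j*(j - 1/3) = j^2 - j/3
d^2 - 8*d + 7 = (d - 7)*(d - 1)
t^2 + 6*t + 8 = (t + 2)*(t + 4)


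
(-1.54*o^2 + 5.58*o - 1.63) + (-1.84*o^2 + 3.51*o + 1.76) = -3.38*o^2 + 9.09*o + 0.13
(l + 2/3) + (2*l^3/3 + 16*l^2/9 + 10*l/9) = 2*l^3/3 + 16*l^2/9 + 19*l/9 + 2/3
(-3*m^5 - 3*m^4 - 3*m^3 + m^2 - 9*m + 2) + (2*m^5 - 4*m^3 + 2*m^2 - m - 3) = -m^5 - 3*m^4 - 7*m^3 + 3*m^2 - 10*m - 1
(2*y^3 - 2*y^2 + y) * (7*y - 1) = 14*y^4 - 16*y^3 + 9*y^2 - y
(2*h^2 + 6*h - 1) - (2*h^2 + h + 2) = 5*h - 3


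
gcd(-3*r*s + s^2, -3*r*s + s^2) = 3*r*s - s^2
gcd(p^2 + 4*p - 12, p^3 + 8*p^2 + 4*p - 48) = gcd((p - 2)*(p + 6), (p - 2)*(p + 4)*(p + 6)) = p^2 + 4*p - 12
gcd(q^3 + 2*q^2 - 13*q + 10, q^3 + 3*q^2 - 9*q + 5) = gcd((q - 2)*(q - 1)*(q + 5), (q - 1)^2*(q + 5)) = q^2 + 4*q - 5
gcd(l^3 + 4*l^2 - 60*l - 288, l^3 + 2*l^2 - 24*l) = l + 6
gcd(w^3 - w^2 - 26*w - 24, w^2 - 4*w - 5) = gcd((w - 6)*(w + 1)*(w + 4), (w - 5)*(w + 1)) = w + 1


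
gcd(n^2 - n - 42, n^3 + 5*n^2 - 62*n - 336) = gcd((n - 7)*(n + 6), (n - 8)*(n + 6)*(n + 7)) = n + 6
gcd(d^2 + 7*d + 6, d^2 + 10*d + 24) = d + 6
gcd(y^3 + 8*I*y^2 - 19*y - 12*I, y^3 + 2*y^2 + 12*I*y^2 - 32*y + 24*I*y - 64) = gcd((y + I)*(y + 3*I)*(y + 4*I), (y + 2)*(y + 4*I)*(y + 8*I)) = y + 4*I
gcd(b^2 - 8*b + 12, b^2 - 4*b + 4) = b - 2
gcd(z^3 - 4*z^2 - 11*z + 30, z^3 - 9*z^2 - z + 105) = z^2 - 2*z - 15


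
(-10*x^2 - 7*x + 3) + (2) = -10*x^2 - 7*x + 5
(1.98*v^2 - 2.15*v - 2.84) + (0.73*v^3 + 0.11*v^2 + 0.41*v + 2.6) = 0.73*v^3 + 2.09*v^2 - 1.74*v - 0.24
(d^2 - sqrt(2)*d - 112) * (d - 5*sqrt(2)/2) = d^3 - 7*sqrt(2)*d^2/2 - 107*d + 280*sqrt(2)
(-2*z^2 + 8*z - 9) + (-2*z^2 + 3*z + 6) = -4*z^2 + 11*z - 3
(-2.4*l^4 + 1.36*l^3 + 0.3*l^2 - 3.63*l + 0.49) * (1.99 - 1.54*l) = 3.696*l^5 - 6.8704*l^4 + 2.2444*l^3 + 6.1872*l^2 - 7.9783*l + 0.9751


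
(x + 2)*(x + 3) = x^2 + 5*x + 6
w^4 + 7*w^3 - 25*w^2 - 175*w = w*(w - 5)*(w + 5)*(w + 7)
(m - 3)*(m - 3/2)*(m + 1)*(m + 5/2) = m^4 - m^3 - 35*m^2/4 + 9*m/2 + 45/4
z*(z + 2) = z^2 + 2*z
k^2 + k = k*(k + 1)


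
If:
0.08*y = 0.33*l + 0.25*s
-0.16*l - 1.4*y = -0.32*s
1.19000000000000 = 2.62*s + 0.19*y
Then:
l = -0.30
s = 0.44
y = 0.14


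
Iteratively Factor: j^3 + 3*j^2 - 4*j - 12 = (j + 2)*(j^2 + j - 6) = (j + 2)*(j + 3)*(j - 2)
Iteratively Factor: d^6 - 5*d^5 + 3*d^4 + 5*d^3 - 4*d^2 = (d - 4)*(d^5 - d^4 - d^3 + d^2) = (d - 4)*(d + 1)*(d^4 - 2*d^3 + d^2) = d*(d - 4)*(d + 1)*(d^3 - 2*d^2 + d) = d*(d - 4)*(d - 1)*(d + 1)*(d^2 - d) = d*(d - 4)*(d - 1)^2*(d + 1)*(d)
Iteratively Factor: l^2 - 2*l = (l - 2)*(l)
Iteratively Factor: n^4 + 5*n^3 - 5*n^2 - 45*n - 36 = (n + 1)*(n^3 + 4*n^2 - 9*n - 36) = (n - 3)*(n + 1)*(n^2 + 7*n + 12) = (n - 3)*(n + 1)*(n + 4)*(n + 3)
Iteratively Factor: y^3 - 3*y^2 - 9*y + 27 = (y - 3)*(y^2 - 9) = (y - 3)^2*(y + 3)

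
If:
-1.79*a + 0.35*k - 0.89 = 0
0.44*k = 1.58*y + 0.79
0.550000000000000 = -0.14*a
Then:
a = -3.93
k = -17.55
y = -5.39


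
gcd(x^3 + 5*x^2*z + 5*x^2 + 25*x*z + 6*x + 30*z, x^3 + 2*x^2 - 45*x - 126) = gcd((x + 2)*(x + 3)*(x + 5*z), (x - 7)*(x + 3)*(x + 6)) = x + 3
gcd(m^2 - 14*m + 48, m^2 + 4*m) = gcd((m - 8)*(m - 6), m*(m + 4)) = 1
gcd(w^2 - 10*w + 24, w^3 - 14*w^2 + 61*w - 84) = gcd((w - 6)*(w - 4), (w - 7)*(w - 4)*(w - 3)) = w - 4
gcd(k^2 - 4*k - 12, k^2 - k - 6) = k + 2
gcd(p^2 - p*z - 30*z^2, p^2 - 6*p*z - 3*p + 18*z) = -p + 6*z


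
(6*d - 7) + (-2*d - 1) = 4*d - 8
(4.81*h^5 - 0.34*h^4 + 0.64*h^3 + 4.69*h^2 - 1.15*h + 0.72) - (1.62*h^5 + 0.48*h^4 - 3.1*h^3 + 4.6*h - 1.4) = 3.19*h^5 - 0.82*h^4 + 3.74*h^3 + 4.69*h^2 - 5.75*h + 2.12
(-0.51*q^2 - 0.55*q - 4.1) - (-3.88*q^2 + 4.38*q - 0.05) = 3.37*q^2 - 4.93*q - 4.05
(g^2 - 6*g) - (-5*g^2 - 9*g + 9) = 6*g^2 + 3*g - 9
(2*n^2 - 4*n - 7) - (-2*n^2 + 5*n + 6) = 4*n^2 - 9*n - 13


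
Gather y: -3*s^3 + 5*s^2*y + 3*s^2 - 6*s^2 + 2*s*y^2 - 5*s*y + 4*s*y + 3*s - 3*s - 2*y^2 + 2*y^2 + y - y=-3*s^3 - 3*s^2 + 2*s*y^2 + y*(5*s^2 - s)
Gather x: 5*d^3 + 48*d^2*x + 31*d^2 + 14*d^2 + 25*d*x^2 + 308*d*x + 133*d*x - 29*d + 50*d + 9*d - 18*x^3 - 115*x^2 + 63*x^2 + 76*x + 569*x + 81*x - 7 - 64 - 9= 5*d^3 + 45*d^2 + 30*d - 18*x^3 + x^2*(25*d - 52) + x*(48*d^2 + 441*d + 726) - 80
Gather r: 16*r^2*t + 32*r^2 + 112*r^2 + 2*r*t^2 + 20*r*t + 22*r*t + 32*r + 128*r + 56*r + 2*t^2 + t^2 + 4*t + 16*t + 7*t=r^2*(16*t + 144) + r*(2*t^2 + 42*t + 216) + 3*t^2 + 27*t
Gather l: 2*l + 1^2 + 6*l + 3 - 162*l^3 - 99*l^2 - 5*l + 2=-162*l^3 - 99*l^2 + 3*l + 6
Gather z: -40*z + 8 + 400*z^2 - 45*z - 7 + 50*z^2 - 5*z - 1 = 450*z^2 - 90*z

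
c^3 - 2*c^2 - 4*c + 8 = (c - 2)^2*(c + 2)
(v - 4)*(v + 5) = v^2 + v - 20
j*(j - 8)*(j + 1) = j^3 - 7*j^2 - 8*j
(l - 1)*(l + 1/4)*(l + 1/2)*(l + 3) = l^4 + 11*l^3/4 - 11*l^2/8 - 2*l - 3/8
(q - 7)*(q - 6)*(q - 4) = q^3 - 17*q^2 + 94*q - 168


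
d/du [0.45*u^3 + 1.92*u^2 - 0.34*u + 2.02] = 1.35*u^2 + 3.84*u - 0.34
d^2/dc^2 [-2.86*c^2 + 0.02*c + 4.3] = -5.72000000000000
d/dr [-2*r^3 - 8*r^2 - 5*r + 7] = -6*r^2 - 16*r - 5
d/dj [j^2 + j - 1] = 2*j + 1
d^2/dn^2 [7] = 0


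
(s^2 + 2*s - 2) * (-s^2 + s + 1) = -s^4 - s^3 + 5*s^2 - 2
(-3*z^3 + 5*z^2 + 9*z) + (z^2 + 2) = -3*z^3 + 6*z^2 + 9*z + 2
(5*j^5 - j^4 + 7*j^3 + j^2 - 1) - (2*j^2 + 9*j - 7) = 5*j^5 - j^4 + 7*j^3 - j^2 - 9*j + 6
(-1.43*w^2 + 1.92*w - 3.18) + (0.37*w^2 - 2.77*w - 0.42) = -1.06*w^2 - 0.85*w - 3.6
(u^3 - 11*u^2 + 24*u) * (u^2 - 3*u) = u^5 - 14*u^4 + 57*u^3 - 72*u^2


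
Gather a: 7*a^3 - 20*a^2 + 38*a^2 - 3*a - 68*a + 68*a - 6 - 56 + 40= 7*a^3 + 18*a^2 - 3*a - 22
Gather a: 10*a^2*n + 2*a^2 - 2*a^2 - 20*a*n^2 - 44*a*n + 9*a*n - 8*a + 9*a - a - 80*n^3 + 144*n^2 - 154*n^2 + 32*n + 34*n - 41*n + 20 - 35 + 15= 10*a^2*n + a*(-20*n^2 - 35*n) - 80*n^3 - 10*n^2 + 25*n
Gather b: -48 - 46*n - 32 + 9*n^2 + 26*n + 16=9*n^2 - 20*n - 64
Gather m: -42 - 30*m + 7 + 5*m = -25*m - 35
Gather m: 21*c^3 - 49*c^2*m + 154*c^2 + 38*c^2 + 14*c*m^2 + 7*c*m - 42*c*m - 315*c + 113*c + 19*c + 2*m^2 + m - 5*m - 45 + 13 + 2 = 21*c^3 + 192*c^2 - 183*c + m^2*(14*c + 2) + m*(-49*c^2 - 35*c - 4) - 30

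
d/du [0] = 0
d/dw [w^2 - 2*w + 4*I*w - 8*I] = 2*w - 2 + 4*I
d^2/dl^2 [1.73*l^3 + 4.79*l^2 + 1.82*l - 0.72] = 10.38*l + 9.58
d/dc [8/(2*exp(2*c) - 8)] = -8*exp(2*c)/(exp(2*c) - 4)^2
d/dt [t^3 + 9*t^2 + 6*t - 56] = 3*t^2 + 18*t + 6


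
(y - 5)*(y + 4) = y^2 - y - 20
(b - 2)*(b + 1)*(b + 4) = b^3 + 3*b^2 - 6*b - 8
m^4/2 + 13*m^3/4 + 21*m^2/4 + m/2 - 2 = (m/2 + 1/2)*(m - 1/2)*(m + 2)*(m + 4)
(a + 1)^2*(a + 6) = a^3 + 8*a^2 + 13*a + 6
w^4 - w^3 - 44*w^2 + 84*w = w*(w - 6)*(w - 2)*(w + 7)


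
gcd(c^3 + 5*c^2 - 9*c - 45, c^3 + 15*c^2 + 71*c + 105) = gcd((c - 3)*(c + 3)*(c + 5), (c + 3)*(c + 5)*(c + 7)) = c^2 + 8*c + 15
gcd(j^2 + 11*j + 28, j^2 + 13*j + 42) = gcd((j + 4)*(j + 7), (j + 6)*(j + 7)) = j + 7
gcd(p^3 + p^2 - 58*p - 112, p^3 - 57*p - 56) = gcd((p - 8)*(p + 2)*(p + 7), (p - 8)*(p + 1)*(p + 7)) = p^2 - p - 56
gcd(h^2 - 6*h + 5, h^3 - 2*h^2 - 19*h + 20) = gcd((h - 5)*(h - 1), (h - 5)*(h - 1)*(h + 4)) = h^2 - 6*h + 5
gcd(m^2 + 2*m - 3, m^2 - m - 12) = m + 3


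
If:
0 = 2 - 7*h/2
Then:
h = 4/7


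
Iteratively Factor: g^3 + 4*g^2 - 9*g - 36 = (g + 4)*(g^2 - 9) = (g + 3)*(g + 4)*(g - 3)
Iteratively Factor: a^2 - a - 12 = (a - 4)*(a + 3)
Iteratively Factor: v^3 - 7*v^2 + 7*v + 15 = (v - 5)*(v^2 - 2*v - 3) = (v - 5)*(v - 3)*(v + 1)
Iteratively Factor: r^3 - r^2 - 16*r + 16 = (r + 4)*(r^2 - 5*r + 4) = (r - 4)*(r + 4)*(r - 1)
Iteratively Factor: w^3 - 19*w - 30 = (w + 2)*(w^2 - 2*w - 15) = (w - 5)*(w + 2)*(w + 3)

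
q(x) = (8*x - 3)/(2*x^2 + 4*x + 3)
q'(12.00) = -0.02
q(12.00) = 0.27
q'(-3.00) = -1.78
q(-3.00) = -3.00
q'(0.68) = 0.83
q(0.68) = 0.37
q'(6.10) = -0.05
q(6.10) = 0.45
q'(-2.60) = -2.76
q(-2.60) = -3.89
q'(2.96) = -0.07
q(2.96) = 0.64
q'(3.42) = -0.07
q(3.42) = 0.61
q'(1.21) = 0.23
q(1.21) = 0.62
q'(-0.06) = 4.60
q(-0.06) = -1.26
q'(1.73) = 0.04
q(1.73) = 0.68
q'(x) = (-4*x - 4)*(8*x - 3)/(2*x^2 + 4*x + 3)^2 + 8/(2*x^2 + 4*x + 3) = 4*(-4*x^2 + 3*x + 9)/(4*x^4 + 16*x^3 + 28*x^2 + 24*x + 9)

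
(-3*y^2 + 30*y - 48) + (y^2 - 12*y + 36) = -2*y^2 + 18*y - 12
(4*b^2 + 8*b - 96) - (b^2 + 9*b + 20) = 3*b^2 - b - 116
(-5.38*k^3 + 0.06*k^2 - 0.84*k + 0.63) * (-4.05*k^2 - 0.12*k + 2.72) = 21.789*k^5 + 0.4026*k^4 - 11.2388*k^3 - 2.2875*k^2 - 2.3604*k + 1.7136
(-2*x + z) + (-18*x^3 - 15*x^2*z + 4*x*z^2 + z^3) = -18*x^3 - 15*x^2*z + 4*x*z^2 - 2*x + z^3 + z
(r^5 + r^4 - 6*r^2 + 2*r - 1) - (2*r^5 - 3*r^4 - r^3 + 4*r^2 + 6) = -r^5 + 4*r^4 + r^3 - 10*r^2 + 2*r - 7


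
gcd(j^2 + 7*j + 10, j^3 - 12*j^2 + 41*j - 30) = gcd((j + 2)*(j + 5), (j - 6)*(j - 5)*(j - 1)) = 1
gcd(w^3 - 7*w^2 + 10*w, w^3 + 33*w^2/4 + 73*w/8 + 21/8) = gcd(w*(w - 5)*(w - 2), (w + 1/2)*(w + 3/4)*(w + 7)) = 1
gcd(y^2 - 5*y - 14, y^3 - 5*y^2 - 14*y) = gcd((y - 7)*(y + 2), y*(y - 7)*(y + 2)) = y^2 - 5*y - 14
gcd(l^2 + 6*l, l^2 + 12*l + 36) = l + 6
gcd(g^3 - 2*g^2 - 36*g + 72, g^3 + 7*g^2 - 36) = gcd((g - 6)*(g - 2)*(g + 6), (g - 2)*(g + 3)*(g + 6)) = g^2 + 4*g - 12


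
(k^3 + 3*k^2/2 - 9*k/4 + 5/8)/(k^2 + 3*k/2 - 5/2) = (k^2 - k + 1/4)/(k - 1)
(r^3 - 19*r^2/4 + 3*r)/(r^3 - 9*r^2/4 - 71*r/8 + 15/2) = 2*r/(2*r + 5)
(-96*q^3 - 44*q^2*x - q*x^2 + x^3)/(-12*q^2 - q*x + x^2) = (-32*q^2 - 4*q*x + x^2)/(-4*q + x)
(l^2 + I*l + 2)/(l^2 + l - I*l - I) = (l + 2*I)/(l + 1)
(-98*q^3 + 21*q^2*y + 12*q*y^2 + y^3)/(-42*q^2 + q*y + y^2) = (-14*q^2 + 5*q*y + y^2)/(-6*q + y)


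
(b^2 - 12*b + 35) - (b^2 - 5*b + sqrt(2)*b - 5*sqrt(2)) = -7*b - sqrt(2)*b + 5*sqrt(2) + 35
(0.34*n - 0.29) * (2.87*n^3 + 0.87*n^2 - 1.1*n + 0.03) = 0.9758*n^4 - 0.5365*n^3 - 0.6263*n^2 + 0.3292*n - 0.0087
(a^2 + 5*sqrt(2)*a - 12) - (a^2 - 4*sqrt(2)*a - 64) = 9*sqrt(2)*a + 52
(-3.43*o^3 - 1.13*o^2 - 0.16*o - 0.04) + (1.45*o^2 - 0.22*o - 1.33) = -3.43*o^3 + 0.32*o^2 - 0.38*o - 1.37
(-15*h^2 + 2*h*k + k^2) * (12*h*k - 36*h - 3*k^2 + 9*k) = -180*h^3*k + 540*h^3 + 69*h^2*k^2 - 207*h^2*k + 6*h*k^3 - 18*h*k^2 - 3*k^4 + 9*k^3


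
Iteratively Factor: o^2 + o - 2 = (o - 1)*(o + 2)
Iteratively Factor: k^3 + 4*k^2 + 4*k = (k + 2)*(k^2 + 2*k) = (k + 2)^2*(k)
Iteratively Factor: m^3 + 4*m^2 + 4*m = (m)*(m^2 + 4*m + 4) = m*(m + 2)*(m + 2)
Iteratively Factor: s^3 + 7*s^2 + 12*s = (s + 4)*(s^2 + 3*s) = (s + 3)*(s + 4)*(s)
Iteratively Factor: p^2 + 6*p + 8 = (p + 4)*(p + 2)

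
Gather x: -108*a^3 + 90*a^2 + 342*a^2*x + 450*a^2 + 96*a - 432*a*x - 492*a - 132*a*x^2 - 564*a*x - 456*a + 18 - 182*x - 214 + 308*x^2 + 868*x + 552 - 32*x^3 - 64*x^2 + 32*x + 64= -108*a^3 + 540*a^2 - 852*a - 32*x^3 + x^2*(244 - 132*a) + x*(342*a^2 - 996*a + 718) + 420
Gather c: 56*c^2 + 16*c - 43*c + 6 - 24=56*c^2 - 27*c - 18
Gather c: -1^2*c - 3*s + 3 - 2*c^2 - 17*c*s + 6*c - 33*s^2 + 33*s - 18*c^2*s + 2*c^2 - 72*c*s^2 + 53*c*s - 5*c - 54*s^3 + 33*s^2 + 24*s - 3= -18*c^2*s + c*(-72*s^2 + 36*s) - 54*s^3 + 54*s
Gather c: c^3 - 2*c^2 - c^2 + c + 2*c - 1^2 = c^3 - 3*c^2 + 3*c - 1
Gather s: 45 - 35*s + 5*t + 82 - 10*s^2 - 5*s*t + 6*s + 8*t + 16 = -10*s^2 + s*(-5*t - 29) + 13*t + 143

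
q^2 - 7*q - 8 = (q - 8)*(q + 1)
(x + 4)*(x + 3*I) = x^2 + 4*x + 3*I*x + 12*I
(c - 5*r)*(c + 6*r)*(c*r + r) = c^3*r + c^2*r^2 + c^2*r - 30*c*r^3 + c*r^2 - 30*r^3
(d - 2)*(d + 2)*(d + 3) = d^3 + 3*d^2 - 4*d - 12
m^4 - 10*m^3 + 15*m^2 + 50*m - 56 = (m - 7)*(m - 4)*(m - 1)*(m + 2)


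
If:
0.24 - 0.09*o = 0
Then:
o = 2.67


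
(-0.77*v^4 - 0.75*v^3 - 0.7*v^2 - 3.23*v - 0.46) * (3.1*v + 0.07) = -2.387*v^5 - 2.3789*v^4 - 2.2225*v^3 - 10.062*v^2 - 1.6521*v - 0.0322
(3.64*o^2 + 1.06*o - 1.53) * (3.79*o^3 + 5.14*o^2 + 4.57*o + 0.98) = 13.7956*o^5 + 22.727*o^4 + 16.2845*o^3 + 0.547200000000001*o^2 - 5.9533*o - 1.4994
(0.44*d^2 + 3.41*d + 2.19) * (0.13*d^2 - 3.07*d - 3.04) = 0.0572*d^4 - 0.9075*d^3 - 11.5216*d^2 - 17.0897*d - 6.6576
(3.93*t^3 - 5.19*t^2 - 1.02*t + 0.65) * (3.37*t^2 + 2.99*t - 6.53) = 13.2441*t^5 - 5.7396*t^4 - 44.6184*t^3 + 33.0314*t^2 + 8.6041*t - 4.2445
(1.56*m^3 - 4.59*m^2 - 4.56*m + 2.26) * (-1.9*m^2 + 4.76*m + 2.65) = -2.964*m^5 + 16.1466*m^4 - 9.0504*m^3 - 38.1631*m^2 - 1.3264*m + 5.989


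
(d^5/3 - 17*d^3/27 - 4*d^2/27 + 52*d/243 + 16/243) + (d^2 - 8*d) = d^5/3 - 17*d^3/27 + 23*d^2/27 - 1892*d/243 + 16/243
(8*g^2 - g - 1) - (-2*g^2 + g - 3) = 10*g^2 - 2*g + 2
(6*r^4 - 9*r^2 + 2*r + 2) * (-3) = -18*r^4 + 27*r^2 - 6*r - 6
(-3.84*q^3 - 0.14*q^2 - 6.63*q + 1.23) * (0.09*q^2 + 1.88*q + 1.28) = -0.3456*q^5 - 7.2318*q^4 - 5.7751*q^3 - 12.5329*q^2 - 6.174*q + 1.5744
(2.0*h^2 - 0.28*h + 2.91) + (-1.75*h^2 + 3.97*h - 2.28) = 0.25*h^2 + 3.69*h + 0.63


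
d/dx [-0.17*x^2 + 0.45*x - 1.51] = 0.45 - 0.34*x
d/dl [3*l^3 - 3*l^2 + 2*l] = 9*l^2 - 6*l + 2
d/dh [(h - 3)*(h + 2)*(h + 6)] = 3*h^2 + 10*h - 12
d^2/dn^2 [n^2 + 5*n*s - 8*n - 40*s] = 2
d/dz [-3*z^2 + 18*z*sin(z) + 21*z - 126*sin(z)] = 18*z*cos(z) - 6*z + 18*sin(z) - 126*cos(z) + 21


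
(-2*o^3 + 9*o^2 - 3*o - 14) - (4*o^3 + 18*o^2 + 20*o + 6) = -6*o^3 - 9*o^2 - 23*o - 20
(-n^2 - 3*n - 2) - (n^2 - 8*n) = -2*n^2 + 5*n - 2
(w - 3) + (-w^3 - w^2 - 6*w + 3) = -w^3 - w^2 - 5*w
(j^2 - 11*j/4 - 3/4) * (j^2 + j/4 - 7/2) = j^4 - 5*j^3/2 - 79*j^2/16 + 151*j/16 + 21/8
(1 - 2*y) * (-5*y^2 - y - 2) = 10*y^3 - 3*y^2 + 3*y - 2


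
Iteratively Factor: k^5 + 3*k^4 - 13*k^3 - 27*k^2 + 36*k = (k + 4)*(k^4 - k^3 - 9*k^2 + 9*k) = (k + 3)*(k + 4)*(k^3 - 4*k^2 + 3*k) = (k - 3)*(k + 3)*(k + 4)*(k^2 - k) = k*(k - 3)*(k + 3)*(k + 4)*(k - 1)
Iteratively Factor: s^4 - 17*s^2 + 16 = (s + 4)*(s^3 - 4*s^2 - s + 4) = (s - 1)*(s + 4)*(s^2 - 3*s - 4) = (s - 4)*(s - 1)*(s + 4)*(s + 1)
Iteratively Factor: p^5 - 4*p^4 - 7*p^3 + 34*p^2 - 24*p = (p - 4)*(p^4 - 7*p^2 + 6*p) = (p - 4)*(p - 1)*(p^3 + p^2 - 6*p) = p*(p - 4)*(p - 1)*(p^2 + p - 6) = p*(p - 4)*(p - 2)*(p - 1)*(p + 3)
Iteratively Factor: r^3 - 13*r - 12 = (r - 4)*(r^2 + 4*r + 3) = (r - 4)*(r + 1)*(r + 3)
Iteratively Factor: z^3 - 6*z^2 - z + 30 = (z - 5)*(z^2 - z - 6) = (z - 5)*(z - 3)*(z + 2)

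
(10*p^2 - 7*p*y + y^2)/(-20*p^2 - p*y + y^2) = (-2*p + y)/(4*p + y)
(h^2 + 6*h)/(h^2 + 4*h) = (h + 6)/(h + 4)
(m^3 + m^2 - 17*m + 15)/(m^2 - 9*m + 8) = (m^2 + 2*m - 15)/(m - 8)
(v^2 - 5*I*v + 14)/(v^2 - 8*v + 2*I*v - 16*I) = (v - 7*I)/(v - 8)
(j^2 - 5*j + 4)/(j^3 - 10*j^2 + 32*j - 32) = (j - 1)/(j^2 - 6*j + 8)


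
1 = 1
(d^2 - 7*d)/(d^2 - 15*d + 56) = d/(d - 8)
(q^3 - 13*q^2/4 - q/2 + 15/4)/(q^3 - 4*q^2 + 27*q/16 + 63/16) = 4*(4*q^2 - q - 5)/(16*q^2 - 16*q - 21)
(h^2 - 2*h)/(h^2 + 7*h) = (h - 2)/(h + 7)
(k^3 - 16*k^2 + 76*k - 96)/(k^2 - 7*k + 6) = (k^2 - 10*k + 16)/(k - 1)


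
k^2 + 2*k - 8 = (k - 2)*(k + 4)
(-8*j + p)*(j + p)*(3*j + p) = -24*j^3 - 29*j^2*p - 4*j*p^2 + p^3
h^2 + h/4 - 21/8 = (h - 3/2)*(h + 7/4)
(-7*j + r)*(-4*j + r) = 28*j^2 - 11*j*r + r^2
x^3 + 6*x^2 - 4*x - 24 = (x - 2)*(x + 2)*(x + 6)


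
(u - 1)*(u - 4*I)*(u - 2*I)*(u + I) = u^4 - u^3 - 5*I*u^3 - 2*u^2 + 5*I*u^2 + 2*u - 8*I*u + 8*I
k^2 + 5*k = k*(k + 5)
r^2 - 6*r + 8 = (r - 4)*(r - 2)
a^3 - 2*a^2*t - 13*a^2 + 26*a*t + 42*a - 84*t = (a - 7)*(a - 6)*(a - 2*t)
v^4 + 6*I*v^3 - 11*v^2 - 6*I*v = v*(v + I)*(v + 2*I)*(v + 3*I)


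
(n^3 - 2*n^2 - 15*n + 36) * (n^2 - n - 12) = n^5 - 3*n^4 - 25*n^3 + 75*n^2 + 144*n - 432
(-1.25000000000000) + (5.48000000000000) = 4.23000000000000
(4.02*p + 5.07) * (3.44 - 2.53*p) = -10.1706*p^2 + 1.0017*p + 17.4408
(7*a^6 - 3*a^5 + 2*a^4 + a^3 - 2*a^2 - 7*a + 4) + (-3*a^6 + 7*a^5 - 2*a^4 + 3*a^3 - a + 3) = 4*a^6 + 4*a^5 + 4*a^3 - 2*a^2 - 8*a + 7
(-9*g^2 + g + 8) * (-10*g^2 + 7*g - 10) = 90*g^4 - 73*g^3 + 17*g^2 + 46*g - 80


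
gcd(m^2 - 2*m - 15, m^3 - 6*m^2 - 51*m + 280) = m - 5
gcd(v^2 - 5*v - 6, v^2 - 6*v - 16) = 1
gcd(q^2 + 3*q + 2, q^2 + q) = q + 1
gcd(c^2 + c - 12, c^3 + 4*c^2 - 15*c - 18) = c - 3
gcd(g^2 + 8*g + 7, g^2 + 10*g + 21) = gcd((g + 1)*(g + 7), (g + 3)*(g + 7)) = g + 7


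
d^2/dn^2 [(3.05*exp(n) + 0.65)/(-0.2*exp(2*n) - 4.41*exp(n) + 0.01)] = (-0.122*exp(4*n) + 2.5861*exp(3*n) - 1.7565*exp(2*n) - 12.78097*exp(n) - 0.02897)*exp(n)/(0.008*exp(6*n) + 0.5292*exp(5*n) + 11.66766*exp(4*n) + 85.713201*exp(3*n) - 0.583383*exp(2*n) + 0.001323*exp(n) - 1.0e-6)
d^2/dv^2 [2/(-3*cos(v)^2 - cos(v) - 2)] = 2*(36*sin(v)^4 + 5*sin(v)^2 - 53*cos(v)/4 + 9*cos(3*v)/4 - 31)/(-3*sin(v)^2 + cos(v) + 5)^3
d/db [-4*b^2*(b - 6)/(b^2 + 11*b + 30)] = 4*b*(-b^3 - 22*b^2 - 24*b + 360)/(b^4 + 22*b^3 + 181*b^2 + 660*b + 900)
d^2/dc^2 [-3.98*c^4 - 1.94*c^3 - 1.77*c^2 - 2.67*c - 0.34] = -47.76*c^2 - 11.64*c - 3.54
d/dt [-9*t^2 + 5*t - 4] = 5 - 18*t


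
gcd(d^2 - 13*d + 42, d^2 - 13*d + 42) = d^2 - 13*d + 42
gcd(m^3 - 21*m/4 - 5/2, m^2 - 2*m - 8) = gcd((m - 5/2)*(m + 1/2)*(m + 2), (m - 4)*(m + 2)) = m + 2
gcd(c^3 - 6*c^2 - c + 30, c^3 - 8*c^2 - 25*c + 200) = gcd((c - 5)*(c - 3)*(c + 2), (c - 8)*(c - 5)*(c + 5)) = c - 5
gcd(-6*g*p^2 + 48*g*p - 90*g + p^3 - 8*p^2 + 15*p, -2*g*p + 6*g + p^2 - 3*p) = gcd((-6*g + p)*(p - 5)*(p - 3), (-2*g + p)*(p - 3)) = p - 3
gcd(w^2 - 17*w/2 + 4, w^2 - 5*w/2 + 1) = w - 1/2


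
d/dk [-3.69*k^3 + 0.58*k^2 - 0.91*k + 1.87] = -11.07*k^2 + 1.16*k - 0.91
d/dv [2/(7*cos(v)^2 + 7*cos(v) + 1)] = 14*(2*cos(v) + 1)*sin(v)/(7*cos(v)^2 + 7*cos(v) + 1)^2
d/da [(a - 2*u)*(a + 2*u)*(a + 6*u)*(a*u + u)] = u*(4*a^3 + 18*a^2*u + 3*a^2 - 8*a*u^2 + 12*a*u - 24*u^3 - 4*u^2)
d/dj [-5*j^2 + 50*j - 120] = 50 - 10*j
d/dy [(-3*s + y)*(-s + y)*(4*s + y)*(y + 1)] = 12*s^3 - 26*s^2*y - 13*s^2 + 4*y^3 + 3*y^2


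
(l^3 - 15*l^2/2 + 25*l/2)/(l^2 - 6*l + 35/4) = 2*l*(l - 5)/(2*l - 7)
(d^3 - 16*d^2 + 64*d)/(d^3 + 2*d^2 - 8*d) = (d^2 - 16*d + 64)/(d^2 + 2*d - 8)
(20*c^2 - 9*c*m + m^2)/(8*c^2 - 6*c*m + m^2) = (5*c - m)/(2*c - m)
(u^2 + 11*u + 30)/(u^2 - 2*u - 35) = (u + 6)/(u - 7)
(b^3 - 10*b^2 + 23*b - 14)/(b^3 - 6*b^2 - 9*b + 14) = (b - 2)/(b + 2)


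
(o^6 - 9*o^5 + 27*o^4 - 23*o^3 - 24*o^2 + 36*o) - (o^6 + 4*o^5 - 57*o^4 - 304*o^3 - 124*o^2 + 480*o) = -13*o^5 + 84*o^4 + 281*o^3 + 100*o^2 - 444*o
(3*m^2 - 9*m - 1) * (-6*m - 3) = -18*m^3 + 45*m^2 + 33*m + 3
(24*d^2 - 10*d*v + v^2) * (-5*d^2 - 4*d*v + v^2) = -120*d^4 - 46*d^3*v + 59*d^2*v^2 - 14*d*v^3 + v^4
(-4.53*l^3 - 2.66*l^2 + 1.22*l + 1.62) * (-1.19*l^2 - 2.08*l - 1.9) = 5.3907*l^5 + 12.5878*l^4 + 12.688*l^3 + 0.5886*l^2 - 5.6876*l - 3.078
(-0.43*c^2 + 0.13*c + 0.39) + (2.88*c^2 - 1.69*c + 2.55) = 2.45*c^2 - 1.56*c + 2.94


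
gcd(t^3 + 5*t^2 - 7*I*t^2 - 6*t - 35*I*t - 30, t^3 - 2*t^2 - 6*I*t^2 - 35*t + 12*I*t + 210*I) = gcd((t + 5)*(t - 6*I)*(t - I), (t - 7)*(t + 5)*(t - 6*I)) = t^2 + t*(5 - 6*I) - 30*I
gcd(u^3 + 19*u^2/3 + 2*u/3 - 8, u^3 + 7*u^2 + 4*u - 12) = u^2 + 5*u - 6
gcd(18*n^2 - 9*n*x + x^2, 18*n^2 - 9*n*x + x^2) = 18*n^2 - 9*n*x + x^2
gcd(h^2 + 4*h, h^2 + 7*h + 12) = h + 4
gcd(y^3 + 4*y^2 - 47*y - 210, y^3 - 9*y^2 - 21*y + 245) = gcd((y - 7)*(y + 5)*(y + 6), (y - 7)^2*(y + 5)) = y^2 - 2*y - 35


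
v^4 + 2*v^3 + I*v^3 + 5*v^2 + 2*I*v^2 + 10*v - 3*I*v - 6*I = (v + 2)*(v - I)^2*(v + 3*I)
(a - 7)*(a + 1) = a^2 - 6*a - 7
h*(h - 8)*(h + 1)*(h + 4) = h^4 - 3*h^3 - 36*h^2 - 32*h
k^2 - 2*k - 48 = (k - 8)*(k + 6)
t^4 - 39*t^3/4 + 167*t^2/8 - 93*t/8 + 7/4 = (t - 7)*(t - 2)*(t - 1/2)*(t - 1/4)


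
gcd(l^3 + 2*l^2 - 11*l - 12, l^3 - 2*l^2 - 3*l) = l^2 - 2*l - 3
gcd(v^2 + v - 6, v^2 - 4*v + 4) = v - 2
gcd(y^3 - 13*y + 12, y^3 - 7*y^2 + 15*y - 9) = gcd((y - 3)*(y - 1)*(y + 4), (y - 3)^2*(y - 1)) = y^2 - 4*y + 3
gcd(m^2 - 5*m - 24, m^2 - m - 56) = m - 8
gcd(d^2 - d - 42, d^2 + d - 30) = d + 6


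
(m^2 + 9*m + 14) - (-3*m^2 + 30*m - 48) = 4*m^2 - 21*m + 62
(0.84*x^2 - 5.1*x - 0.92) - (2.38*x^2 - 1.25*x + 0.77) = -1.54*x^2 - 3.85*x - 1.69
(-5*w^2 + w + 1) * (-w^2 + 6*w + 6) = 5*w^4 - 31*w^3 - 25*w^2 + 12*w + 6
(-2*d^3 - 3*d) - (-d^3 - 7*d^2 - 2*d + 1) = -d^3 + 7*d^2 - d - 1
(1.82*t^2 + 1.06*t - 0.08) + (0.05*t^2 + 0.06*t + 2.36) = 1.87*t^2 + 1.12*t + 2.28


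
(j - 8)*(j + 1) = j^2 - 7*j - 8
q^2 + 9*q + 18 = (q + 3)*(q + 6)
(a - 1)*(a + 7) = a^2 + 6*a - 7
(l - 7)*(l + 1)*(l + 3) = l^3 - 3*l^2 - 25*l - 21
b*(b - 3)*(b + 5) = b^3 + 2*b^2 - 15*b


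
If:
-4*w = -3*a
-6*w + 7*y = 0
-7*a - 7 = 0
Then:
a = -1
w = -3/4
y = -9/14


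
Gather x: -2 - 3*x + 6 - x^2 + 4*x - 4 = -x^2 + x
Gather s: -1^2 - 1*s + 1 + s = 0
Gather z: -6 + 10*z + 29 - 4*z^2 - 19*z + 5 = -4*z^2 - 9*z + 28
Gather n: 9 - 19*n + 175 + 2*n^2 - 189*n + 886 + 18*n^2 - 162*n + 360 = 20*n^2 - 370*n + 1430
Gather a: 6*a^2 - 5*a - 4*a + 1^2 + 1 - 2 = 6*a^2 - 9*a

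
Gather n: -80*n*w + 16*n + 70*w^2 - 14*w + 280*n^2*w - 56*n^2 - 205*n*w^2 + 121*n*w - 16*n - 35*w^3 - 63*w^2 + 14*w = n^2*(280*w - 56) + n*(-205*w^2 + 41*w) - 35*w^3 + 7*w^2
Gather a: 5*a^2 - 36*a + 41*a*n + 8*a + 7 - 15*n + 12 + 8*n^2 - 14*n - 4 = 5*a^2 + a*(41*n - 28) + 8*n^2 - 29*n + 15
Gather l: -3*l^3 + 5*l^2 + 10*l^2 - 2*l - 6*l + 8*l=-3*l^3 + 15*l^2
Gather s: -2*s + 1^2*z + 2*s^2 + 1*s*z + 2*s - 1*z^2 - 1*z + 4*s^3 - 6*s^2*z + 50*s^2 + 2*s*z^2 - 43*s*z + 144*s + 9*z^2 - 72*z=4*s^3 + s^2*(52 - 6*z) + s*(2*z^2 - 42*z + 144) + 8*z^2 - 72*z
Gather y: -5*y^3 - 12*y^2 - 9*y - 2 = -5*y^3 - 12*y^2 - 9*y - 2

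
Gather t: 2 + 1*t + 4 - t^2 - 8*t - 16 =-t^2 - 7*t - 10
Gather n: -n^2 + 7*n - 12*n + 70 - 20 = -n^2 - 5*n + 50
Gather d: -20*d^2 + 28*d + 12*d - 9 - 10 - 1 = -20*d^2 + 40*d - 20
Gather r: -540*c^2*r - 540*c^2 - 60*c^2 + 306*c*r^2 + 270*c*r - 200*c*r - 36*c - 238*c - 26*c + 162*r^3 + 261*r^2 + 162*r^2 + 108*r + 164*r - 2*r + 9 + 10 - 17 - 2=-600*c^2 - 300*c + 162*r^3 + r^2*(306*c + 423) + r*(-540*c^2 + 70*c + 270)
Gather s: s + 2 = s + 2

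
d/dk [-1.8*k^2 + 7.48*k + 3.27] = 7.48 - 3.6*k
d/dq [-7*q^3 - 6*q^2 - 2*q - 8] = -21*q^2 - 12*q - 2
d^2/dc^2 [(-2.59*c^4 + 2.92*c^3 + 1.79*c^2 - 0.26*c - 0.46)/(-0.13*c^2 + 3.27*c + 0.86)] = (0.087542*c^6 - 6.606054*c^5 + 164.430294*c^4 + 51.92505*c^3 - 27.437064*c^2 - 13.95666*c + 5.830212)/(0.002197*c^6 - 0.165789*c^5 + 4.126629*c^4 - 32.772267*c^3 - 27.299238*c^2 - 7.255476*c - 0.636056)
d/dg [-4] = 0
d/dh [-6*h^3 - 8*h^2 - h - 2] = -18*h^2 - 16*h - 1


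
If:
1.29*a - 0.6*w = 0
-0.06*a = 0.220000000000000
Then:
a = -3.67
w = -7.88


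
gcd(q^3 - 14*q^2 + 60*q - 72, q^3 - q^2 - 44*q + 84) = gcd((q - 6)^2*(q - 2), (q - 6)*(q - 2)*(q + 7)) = q^2 - 8*q + 12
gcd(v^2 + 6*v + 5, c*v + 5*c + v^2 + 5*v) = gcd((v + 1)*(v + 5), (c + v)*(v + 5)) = v + 5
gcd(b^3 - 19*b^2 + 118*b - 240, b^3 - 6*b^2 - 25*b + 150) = b^2 - 11*b + 30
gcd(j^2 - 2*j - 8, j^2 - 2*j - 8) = j^2 - 2*j - 8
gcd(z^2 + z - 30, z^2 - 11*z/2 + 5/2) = z - 5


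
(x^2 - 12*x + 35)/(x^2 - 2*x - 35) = (x - 5)/(x + 5)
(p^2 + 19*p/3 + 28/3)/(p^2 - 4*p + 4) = (3*p^2 + 19*p + 28)/(3*(p^2 - 4*p + 4))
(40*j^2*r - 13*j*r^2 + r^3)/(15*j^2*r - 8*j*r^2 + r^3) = (-8*j + r)/(-3*j + r)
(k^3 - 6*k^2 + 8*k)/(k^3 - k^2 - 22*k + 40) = k/(k + 5)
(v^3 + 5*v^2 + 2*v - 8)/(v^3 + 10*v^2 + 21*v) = (v^3 + 5*v^2 + 2*v - 8)/(v*(v^2 + 10*v + 21))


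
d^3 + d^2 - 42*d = d*(d - 6)*(d + 7)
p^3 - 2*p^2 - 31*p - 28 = (p - 7)*(p + 1)*(p + 4)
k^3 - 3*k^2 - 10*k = k*(k - 5)*(k + 2)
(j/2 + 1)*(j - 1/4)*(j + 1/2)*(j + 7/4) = j^4/2 + 2*j^3 + 69*j^2/32 + 13*j/64 - 7/32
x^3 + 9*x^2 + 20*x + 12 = (x + 1)*(x + 2)*(x + 6)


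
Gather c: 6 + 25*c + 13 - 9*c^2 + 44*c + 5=-9*c^2 + 69*c + 24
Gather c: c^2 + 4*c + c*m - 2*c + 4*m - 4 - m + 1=c^2 + c*(m + 2) + 3*m - 3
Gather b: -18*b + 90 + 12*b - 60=30 - 6*b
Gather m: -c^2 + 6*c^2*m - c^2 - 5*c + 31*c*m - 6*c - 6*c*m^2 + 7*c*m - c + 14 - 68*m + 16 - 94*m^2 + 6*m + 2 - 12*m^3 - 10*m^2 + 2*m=-2*c^2 - 12*c - 12*m^3 + m^2*(-6*c - 104) + m*(6*c^2 + 38*c - 60) + 32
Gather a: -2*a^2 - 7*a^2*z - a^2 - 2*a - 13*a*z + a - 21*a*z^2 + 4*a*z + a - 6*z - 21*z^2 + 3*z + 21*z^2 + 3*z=a^2*(-7*z - 3) + a*(-21*z^2 - 9*z)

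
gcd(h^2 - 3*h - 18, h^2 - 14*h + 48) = h - 6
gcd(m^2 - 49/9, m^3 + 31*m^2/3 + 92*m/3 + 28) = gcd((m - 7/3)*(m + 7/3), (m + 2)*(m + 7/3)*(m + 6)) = m + 7/3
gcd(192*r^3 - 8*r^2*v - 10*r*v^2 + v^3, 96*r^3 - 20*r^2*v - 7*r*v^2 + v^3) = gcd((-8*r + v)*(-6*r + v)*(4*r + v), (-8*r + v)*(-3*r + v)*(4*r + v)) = 32*r^2 + 4*r*v - v^2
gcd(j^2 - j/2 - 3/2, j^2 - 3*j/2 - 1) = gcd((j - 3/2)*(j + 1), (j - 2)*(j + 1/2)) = 1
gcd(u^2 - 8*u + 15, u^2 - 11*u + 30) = u - 5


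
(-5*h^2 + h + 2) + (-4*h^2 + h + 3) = -9*h^2 + 2*h + 5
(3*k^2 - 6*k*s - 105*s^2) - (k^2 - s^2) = 2*k^2 - 6*k*s - 104*s^2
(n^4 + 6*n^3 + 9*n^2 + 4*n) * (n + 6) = n^5 + 12*n^4 + 45*n^3 + 58*n^2 + 24*n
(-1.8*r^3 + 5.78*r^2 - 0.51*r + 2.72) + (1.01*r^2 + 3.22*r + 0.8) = -1.8*r^3 + 6.79*r^2 + 2.71*r + 3.52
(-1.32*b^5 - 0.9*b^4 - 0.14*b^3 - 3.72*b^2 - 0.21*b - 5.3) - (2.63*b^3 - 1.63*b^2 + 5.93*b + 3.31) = -1.32*b^5 - 0.9*b^4 - 2.77*b^3 - 2.09*b^2 - 6.14*b - 8.61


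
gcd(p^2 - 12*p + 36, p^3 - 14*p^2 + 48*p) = p - 6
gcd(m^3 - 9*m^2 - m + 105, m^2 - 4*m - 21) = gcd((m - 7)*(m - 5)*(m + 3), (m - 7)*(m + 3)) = m^2 - 4*m - 21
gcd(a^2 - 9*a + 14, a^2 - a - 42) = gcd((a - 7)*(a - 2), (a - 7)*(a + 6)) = a - 7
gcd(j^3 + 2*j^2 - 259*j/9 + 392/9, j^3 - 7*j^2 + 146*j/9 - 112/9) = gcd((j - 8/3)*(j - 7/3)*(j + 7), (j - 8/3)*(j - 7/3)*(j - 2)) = j^2 - 5*j + 56/9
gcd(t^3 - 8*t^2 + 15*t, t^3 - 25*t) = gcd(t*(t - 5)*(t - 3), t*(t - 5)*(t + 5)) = t^2 - 5*t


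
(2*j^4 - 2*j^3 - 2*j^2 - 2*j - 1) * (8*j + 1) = 16*j^5 - 14*j^4 - 18*j^3 - 18*j^2 - 10*j - 1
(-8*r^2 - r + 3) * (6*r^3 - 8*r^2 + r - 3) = -48*r^5 + 58*r^4 + 18*r^3 - r^2 + 6*r - 9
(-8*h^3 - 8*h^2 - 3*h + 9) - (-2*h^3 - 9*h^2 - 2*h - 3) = -6*h^3 + h^2 - h + 12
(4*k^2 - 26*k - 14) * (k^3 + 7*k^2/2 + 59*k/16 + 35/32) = 4*k^5 - 12*k^4 - 361*k^3/4 - 281*k^2/2 - 1281*k/16 - 245/16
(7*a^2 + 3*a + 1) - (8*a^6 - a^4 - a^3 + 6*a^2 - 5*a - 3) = -8*a^6 + a^4 + a^3 + a^2 + 8*a + 4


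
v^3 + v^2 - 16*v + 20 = (v - 2)^2*(v + 5)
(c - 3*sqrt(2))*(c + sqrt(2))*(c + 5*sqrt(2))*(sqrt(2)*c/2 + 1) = sqrt(2)*c^4/2 + 4*c^3 - 10*sqrt(2)*c^2 - 56*c - 30*sqrt(2)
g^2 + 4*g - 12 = (g - 2)*(g + 6)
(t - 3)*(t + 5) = t^2 + 2*t - 15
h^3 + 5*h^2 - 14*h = h*(h - 2)*(h + 7)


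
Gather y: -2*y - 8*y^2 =-8*y^2 - 2*y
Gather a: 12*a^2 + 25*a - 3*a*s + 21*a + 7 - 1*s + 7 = 12*a^2 + a*(46 - 3*s) - s + 14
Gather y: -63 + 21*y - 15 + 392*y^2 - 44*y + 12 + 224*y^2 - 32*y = 616*y^2 - 55*y - 66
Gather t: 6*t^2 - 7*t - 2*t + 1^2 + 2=6*t^2 - 9*t + 3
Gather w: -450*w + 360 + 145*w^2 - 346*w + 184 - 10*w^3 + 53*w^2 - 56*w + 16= -10*w^3 + 198*w^2 - 852*w + 560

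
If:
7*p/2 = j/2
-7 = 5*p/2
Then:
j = -98/5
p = -14/5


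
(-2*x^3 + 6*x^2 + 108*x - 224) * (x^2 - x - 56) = -2*x^5 + 8*x^4 + 214*x^3 - 668*x^2 - 5824*x + 12544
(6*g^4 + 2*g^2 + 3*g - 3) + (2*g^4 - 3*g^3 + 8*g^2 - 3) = 8*g^4 - 3*g^3 + 10*g^2 + 3*g - 6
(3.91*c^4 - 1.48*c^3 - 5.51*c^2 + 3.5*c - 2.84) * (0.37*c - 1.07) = 1.4467*c^5 - 4.7313*c^4 - 0.4551*c^3 + 7.1907*c^2 - 4.7958*c + 3.0388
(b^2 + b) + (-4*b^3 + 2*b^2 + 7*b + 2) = -4*b^3 + 3*b^2 + 8*b + 2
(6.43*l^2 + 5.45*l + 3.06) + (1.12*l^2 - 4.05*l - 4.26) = 7.55*l^2 + 1.4*l - 1.2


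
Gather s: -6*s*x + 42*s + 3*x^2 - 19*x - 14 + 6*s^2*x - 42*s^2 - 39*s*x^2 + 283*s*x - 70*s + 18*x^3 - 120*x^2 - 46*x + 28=s^2*(6*x - 42) + s*(-39*x^2 + 277*x - 28) + 18*x^3 - 117*x^2 - 65*x + 14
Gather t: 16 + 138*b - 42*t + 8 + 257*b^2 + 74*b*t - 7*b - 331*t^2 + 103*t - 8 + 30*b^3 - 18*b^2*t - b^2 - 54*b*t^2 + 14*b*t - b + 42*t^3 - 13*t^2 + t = 30*b^3 + 256*b^2 + 130*b + 42*t^3 + t^2*(-54*b - 344) + t*(-18*b^2 + 88*b + 62) + 16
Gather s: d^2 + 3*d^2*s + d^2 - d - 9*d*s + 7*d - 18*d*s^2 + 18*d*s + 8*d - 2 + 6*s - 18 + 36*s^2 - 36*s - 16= 2*d^2 + 14*d + s^2*(36 - 18*d) + s*(3*d^2 + 9*d - 30) - 36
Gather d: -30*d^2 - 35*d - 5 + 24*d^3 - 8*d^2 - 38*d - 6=24*d^3 - 38*d^2 - 73*d - 11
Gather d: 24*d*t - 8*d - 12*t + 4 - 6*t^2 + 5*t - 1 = d*(24*t - 8) - 6*t^2 - 7*t + 3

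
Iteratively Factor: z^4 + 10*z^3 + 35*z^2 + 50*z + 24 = (z + 1)*(z^3 + 9*z^2 + 26*z + 24) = (z + 1)*(z + 4)*(z^2 + 5*z + 6) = (z + 1)*(z + 2)*(z + 4)*(z + 3)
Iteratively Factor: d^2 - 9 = (d + 3)*(d - 3)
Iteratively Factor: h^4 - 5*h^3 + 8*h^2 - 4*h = (h - 1)*(h^3 - 4*h^2 + 4*h) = (h - 2)*(h - 1)*(h^2 - 2*h) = h*(h - 2)*(h - 1)*(h - 2)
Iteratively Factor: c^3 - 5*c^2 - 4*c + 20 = (c - 2)*(c^2 - 3*c - 10) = (c - 5)*(c - 2)*(c + 2)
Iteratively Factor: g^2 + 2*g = (g + 2)*(g)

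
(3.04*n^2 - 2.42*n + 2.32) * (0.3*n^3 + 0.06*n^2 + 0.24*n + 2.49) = 0.912*n^5 - 0.5436*n^4 + 1.2804*n^3 + 7.128*n^2 - 5.469*n + 5.7768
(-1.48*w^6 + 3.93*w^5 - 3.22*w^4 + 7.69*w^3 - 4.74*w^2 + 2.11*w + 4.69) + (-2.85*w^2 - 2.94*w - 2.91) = -1.48*w^6 + 3.93*w^5 - 3.22*w^4 + 7.69*w^3 - 7.59*w^2 - 0.83*w + 1.78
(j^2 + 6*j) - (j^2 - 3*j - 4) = 9*j + 4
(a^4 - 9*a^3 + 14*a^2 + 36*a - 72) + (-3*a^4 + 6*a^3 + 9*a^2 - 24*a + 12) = -2*a^4 - 3*a^3 + 23*a^2 + 12*a - 60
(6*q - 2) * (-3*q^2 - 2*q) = -18*q^3 - 6*q^2 + 4*q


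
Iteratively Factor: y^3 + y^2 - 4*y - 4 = (y - 2)*(y^2 + 3*y + 2) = (y - 2)*(y + 2)*(y + 1)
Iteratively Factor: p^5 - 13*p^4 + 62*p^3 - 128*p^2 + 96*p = (p)*(p^4 - 13*p^3 + 62*p^2 - 128*p + 96) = p*(p - 4)*(p^3 - 9*p^2 + 26*p - 24) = p*(p - 4)*(p - 3)*(p^2 - 6*p + 8) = p*(p - 4)^2*(p - 3)*(p - 2)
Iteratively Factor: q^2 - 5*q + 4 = (q - 1)*(q - 4)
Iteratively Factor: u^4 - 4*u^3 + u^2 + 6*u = (u)*(u^3 - 4*u^2 + u + 6) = u*(u - 2)*(u^2 - 2*u - 3) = u*(u - 2)*(u + 1)*(u - 3)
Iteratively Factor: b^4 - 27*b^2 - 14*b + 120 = (b + 3)*(b^3 - 3*b^2 - 18*b + 40) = (b - 5)*(b + 3)*(b^2 + 2*b - 8) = (b - 5)*(b + 3)*(b + 4)*(b - 2)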